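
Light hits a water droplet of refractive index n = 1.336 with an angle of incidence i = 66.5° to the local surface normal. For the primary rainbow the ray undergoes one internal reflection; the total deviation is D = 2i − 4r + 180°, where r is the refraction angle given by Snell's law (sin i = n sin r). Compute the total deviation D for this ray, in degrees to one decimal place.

139.6°

sin r = sin 66.5° / 1.336 = 0.9171/1.336 = 0.6864; r = 43.35°.
D = 2·66.5° − 4·43.35° + 180° = 133.00° − 173.39° + 180° = 139.61°.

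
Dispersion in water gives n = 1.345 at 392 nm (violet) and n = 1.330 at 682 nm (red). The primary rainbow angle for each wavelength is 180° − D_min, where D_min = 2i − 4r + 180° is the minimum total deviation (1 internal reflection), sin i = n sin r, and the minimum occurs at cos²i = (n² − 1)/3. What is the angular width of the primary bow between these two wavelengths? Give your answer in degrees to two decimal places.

2.15°

At 392 nm (n = 1.345): cos²i = 0.26967 → i = 58.715°, r = 39.448°, D_min = 139.635°, rainbow angle = 40.365°.
At 682 nm (n = 1.330): cos²i = 0.25630 → i = 59.585°, r = 40.422°, D_min = 137.484°, rainbow angle = 42.516°.
Angular width = |40.365° − 42.516°| = 2.152°.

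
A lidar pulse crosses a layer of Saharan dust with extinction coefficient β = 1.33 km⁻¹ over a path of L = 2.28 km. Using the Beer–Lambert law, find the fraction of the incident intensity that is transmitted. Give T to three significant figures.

0.0482

τ = β·L = 1.33 × 2.28 = 3.0324.
T = exp(−3.0324) = 0.0482.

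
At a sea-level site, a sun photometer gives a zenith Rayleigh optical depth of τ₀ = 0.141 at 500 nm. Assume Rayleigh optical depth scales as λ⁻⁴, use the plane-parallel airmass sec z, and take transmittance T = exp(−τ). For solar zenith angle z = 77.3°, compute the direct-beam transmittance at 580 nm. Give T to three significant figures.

0.702

sec 77.3° = 4.5486.
τ = 0.141 × (500/580)⁴ × 4.5486 = 0.141 × 0.5523 × 4.5486 = 0.3542.
T = exp(−0.3542) = 0.7017.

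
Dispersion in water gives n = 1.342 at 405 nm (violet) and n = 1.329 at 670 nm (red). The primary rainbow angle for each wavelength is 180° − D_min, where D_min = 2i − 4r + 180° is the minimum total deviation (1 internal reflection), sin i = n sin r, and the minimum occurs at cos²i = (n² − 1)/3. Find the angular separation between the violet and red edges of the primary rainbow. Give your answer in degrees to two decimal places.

At 405 nm (n = 1.342): cos²i = 0.26699 → i = 58.888°, r = 39.641°, D_min = 139.213°, rainbow angle = 40.787°.
At 670 nm (n = 1.329): cos²i = 0.25541 → i = 59.643°, r = 40.487°, D_min = 137.337°, rainbow angle = 42.663°.
Angular width = |40.787° − 42.663°| = 1.876°.

1.88°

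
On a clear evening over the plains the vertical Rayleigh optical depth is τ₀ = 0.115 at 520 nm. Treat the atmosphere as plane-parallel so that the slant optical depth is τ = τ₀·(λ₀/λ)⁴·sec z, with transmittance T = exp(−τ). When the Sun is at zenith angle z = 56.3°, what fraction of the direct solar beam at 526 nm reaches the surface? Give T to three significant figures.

sec 56.3° = 1.8023.
τ = 0.115 × (520/526)⁴ × 1.8023 = 0.115 × 0.9551 × 1.8023 = 0.1980.
T = exp(−0.1980) = 0.8204.

0.820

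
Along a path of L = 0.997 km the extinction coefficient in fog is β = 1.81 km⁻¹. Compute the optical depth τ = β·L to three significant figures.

τ = β·L = 1.81 × 0.997 = 1.8046.

1.80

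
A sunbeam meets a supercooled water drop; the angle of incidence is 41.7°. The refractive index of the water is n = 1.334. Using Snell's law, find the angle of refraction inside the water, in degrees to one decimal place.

Snell: sin θ_r = sin θ_i / n = sin 41.7° / 1.334 = 0.6652 / 1.334 = 0.4987.
θ_r = arcsin(0.4987) = 29.91°.

29.9°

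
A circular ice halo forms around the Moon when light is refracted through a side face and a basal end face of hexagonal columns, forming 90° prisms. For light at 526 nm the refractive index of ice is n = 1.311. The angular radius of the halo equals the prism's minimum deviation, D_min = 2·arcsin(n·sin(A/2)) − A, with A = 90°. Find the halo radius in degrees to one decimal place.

45.9°

n·sin(A/2) = 1.311 × sin 45° = 1.311 × 0.7071 = 0.9270.
D_min = 2·arcsin(0.9270) − 90° = 2 × 67.974° − 90° = 45.949°.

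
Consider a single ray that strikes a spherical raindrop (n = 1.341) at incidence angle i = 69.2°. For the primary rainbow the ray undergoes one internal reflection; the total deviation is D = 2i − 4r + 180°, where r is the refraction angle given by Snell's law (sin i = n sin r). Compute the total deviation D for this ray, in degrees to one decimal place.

141.6°

sin r = sin 69.2° / 1.341 = 0.9348/1.341 = 0.6971; r = 44.20°.
D = 2·69.2° − 4·44.20° + 180° = 138.40° − 176.78° + 180° = 141.62°.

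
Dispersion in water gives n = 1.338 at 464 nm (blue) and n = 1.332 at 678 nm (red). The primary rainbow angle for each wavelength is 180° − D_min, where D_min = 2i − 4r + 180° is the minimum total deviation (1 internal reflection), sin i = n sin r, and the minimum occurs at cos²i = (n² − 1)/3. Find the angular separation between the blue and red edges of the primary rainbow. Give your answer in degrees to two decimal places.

At 464 nm (n = 1.338): cos²i = 0.26341 → i = 59.120°, r = 39.899°, D_min = 138.643°, rainbow angle = 41.357°.
At 678 nm (n = 1.332): cos²i = 0.25807 → i = 59.469°, r = 40.290°, D_min = 137.776°, rainbow angle = 42.224°.
Angular width = |41.357° − 42.224°| = 0.867°.

0.87°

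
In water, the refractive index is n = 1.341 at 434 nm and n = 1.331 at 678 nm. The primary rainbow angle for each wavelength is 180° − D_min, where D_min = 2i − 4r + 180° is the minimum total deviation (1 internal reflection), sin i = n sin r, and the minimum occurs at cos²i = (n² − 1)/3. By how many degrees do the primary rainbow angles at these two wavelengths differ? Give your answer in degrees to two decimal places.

1.44°

At 434 nm (n = 1.341): cos²i = 0.26609 → i = 58.946°, r = 39.705°, D_min = 139.071°, rainbow angle = 40.929°.
At 678 nm (n = 1.331): cos²i = 0.25719 → i = 59.527°, r = 40.356°, D_min = 137.630°, rainbow angle = 42.370°.
Angular width = |40.929° − 42.370°| = 1.441°.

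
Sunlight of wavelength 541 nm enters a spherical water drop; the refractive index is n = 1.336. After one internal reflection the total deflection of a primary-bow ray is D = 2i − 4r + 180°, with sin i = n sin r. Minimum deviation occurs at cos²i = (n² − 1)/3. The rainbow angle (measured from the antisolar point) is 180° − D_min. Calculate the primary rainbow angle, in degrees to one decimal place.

cos²i = (1.78490 − 1)/3 = 0.26163; i = arccos(0.51150) = 59.236°.
sin r = sin 59.236°/1.336 = 0.64318; r = 40.029°.
D_min = 2·59.236° − 4·40.029° + 180° = 138.356°.
Rainbow angle = 180° − D_min = 41.644°.

41.6°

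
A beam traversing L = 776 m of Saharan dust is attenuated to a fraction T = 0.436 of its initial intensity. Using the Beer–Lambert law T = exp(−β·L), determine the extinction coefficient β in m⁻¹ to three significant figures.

Beer–Lambert: T = exp(−βL) ⇒ β = −ln(T)/L = −ln(0.436)/776 = 0.8301/776 = 0.00107 m⁻¹.

0.00107 m⁻¹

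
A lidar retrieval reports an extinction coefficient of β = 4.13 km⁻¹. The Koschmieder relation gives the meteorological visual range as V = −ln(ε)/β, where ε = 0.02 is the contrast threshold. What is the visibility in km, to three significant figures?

0.947 km

V = −ln(0.02) / 4.13 = 3.912 / 4.13 = 0.9472 km.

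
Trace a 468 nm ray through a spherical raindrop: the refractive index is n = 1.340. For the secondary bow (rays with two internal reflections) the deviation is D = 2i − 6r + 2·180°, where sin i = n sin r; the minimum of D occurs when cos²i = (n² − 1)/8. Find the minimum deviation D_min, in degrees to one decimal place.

cos²i = (1.79560 − 1)/8 = 0.09945; i = arccos(0.31536) = 71.618°.
sin r = sin 71.618°/1.340 = 0.70819; r = 45.088°.
D_min = 2·71.618° − 6·45.088° + 360° = 232.709°.

232.7°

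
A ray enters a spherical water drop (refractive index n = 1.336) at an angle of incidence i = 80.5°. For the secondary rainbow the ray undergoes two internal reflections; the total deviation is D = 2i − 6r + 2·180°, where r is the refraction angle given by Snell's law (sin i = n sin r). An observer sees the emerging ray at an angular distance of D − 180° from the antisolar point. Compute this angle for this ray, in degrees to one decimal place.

55.5°

sin r = sin 80.5° / 1.336 = 0.9863/1.336 = 0.7382; r = 47.58°.
D = 2·80.5° − 6·47.58° + 2·180° = 161.00° − 285.49° + 360° = 235.51°.
Angle from antisolar point = D − 180° = 55.51°.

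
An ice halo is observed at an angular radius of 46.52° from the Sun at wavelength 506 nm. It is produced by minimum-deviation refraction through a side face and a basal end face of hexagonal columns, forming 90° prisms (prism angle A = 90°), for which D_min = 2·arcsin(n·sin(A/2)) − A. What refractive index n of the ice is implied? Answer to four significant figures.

1.314

Rearranging: n = sin((D_min + A)/2) / sin(A/2).
(D_min + A)/2 = (46.52° + 90°)/2 = 68.260°.
n = sin 68.260° / sin 45° = 0.9289 / 0.7071 = 1.3136.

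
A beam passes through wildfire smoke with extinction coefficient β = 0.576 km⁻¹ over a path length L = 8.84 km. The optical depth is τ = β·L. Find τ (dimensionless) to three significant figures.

τ = β·L = 0.576 × 8.84 = 5.0918.

5.09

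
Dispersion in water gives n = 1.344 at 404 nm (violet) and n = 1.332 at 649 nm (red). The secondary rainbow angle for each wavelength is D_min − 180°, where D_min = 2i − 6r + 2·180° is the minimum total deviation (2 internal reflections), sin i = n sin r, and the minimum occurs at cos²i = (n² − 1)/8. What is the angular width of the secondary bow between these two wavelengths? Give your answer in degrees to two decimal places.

3.10°

At 404 nm (n = 1.344): cos²i = 0.10079 → i = 71.490°, r = 44.874°, D_min = 233.733°, rainbow angle = 53.733°.
At 649 nm (n = 1.332): cos²i = 0.09678 → i = 71.875°, r = 45.520°, D_min = 230.628°, rainbow angle = 50.628°.
Angular width = |53.733° − 50.628°| = 3.104°.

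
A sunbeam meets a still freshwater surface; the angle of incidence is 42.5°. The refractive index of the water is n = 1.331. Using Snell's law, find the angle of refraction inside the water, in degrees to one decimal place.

Snell: sin θ_r = sin θ_i / n = sin 42.5° / 1.331 = 0.6756 / 1.331 = 0.5076.
θ_r = arcsin(0.5076) = 30.50°.

30.5°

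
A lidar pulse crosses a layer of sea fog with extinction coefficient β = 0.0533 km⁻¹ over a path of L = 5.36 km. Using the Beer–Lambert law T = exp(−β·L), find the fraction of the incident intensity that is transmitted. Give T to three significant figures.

0.751

τ = β·L = 0.0533 × 5.36 = 0.2857.
T = exp(−0.2857) = 0.7515.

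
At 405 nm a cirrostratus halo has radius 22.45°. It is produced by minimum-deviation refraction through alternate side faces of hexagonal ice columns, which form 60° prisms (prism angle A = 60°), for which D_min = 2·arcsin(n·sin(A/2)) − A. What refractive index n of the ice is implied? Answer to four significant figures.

1.318

Rearranging: n = sin((D_min + A)/2) / sin(A/2).
(D_min + A)/2 = (22.45° + 60°)/2 = 41.225°.
n = sin 41.225° / sin 30° = 0.6590 / 0.5000 = 1.3180.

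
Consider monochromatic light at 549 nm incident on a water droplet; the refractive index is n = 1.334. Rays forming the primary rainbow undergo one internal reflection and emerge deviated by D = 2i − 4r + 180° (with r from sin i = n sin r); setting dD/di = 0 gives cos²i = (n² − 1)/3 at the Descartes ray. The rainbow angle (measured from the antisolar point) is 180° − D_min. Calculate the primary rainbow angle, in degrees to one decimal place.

41.9°

cos²i = (1.77956 − 1)/3 = 0.25985; i = arccos(0.50976) = 59.352°.
sin r = sin 59.352°/1.334 = 0.64492; r = 40.159°.
D_min = 2·59.352° − 4·40.159° + 180° = 138.067°.
Rainbow angle = 180° − D_min = 41.933°.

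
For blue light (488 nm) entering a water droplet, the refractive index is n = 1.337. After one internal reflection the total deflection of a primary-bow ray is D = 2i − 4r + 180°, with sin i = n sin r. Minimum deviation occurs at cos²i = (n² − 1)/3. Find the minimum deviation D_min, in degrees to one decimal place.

cos²i = (1.78757 − 1)/3 = 0.26252; i = arccos(0.51237) = 59.178°.
sin r = sin 59.178°/1.337 = 0.64231; r = 39.964°.
D_min = 2·59.178° − 4·39.964° + 180° = 138.500°.

138.5°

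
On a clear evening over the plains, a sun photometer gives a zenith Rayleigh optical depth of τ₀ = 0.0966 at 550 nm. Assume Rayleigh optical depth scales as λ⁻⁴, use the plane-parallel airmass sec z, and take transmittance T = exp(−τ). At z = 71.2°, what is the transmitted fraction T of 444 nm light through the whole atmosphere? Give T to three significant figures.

0.494

sec 71.2° = 3.1030.
τ = 0.0966 × (550/444)⁴ × 3.1030 = 0.0966 × 2.3546 × 3.1030 = 0.7058.
T = exp(−0.7058) = 0.4937.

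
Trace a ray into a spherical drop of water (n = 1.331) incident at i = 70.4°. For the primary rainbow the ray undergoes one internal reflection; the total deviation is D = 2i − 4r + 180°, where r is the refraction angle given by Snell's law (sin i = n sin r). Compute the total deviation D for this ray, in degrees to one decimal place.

140.6°

sin r = sin 70.4° / 1.331 = 0.9421/1.331 = 0.7078; r = 45.05°.
D = 2·70.4° − 4·45.05° + 180° = 140.80° − 180.22° + 180° = 140.58°.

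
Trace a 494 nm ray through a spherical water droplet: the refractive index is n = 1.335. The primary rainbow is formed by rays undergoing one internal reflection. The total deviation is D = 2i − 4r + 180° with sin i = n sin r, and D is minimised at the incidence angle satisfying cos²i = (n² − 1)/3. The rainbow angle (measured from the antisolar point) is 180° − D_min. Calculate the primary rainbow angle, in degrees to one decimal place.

41.8°

cos²i = (1.78222 − 1)/3 = 0.26074; i = arccos(0.51063) = 59.294°.
sin r = sin 59.294°/1.335 = 0.64405; r = 40.094°.
D_min = 2·59.294° − 4·40.094° + 180° = 138.212°.
Rainbow angle = 180° − D_min = 41.788°.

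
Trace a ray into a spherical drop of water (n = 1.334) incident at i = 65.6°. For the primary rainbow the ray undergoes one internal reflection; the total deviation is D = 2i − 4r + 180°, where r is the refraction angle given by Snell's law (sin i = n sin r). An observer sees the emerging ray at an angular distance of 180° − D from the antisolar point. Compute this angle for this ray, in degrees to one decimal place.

41.0°

sin r = sin 65.6° / 1.334 = 0.9107/1.334 = 0.6827; r = 43.05°.
D = 2·65.6° − 4·43.05° + 180° = 131.20° − 172.21° + 180° = 138.99°.
Angle from antisolar point = 180° − D = 41.01°.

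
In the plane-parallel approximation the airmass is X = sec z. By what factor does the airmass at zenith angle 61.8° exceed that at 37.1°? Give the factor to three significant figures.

1.69

X(61.8°)/X(37.1°) = sec 61.8° / sec 37.1° = cos 37.1° / cos 61.8° = 0.7976/0.4726 = 1.6878.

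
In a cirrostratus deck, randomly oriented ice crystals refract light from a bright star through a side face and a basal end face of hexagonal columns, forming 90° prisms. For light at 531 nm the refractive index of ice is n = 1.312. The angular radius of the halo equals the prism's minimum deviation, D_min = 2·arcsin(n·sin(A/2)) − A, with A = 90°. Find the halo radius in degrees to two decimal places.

46.17°

n·sin(A/2) = 1.312 × sin 45° = 1.312 × 0.7071 = 0.9277.
D_min = 2·arcsin(0.9277) − 90° = 2 × 68.083° − 90° = 46.166°.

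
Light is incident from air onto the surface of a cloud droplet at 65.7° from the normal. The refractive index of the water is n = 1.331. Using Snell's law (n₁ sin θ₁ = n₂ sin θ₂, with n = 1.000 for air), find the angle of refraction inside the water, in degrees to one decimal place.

43.2°

Snell: sin θ_r = sin θ_i / n = sin 65.7° / 1.331 = 0.9114 / 1.331 = 0.6848.
θ_r = arcsin(0.6848) = 43.22°.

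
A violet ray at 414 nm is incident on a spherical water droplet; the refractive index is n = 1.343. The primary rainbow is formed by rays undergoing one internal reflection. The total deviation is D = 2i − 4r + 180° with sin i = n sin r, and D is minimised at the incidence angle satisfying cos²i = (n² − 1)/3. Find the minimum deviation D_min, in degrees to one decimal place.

cos²i = (1.80365 − 1)/3 = 0.26788; i = arccos(0.51757) = 58.830°.
sin r = sin 58.830°/1.343 = 0.63711; r = 39.577°.
D_min = 2·58.830° − 4·39.577° + 180° = 139.354°.

139.4°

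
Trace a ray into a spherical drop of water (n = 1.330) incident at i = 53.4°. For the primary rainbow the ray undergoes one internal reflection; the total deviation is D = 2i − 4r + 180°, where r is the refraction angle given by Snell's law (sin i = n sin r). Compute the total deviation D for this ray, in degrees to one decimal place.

138.3°

sin r = sin 53.4° / 1.330 = 0.8028/1.330 = 0.6036; r = 37.13°.
D = 2·53.4° − 4·37.13° + 180° = 106.80° − 148.52° + 180° = 138.28°.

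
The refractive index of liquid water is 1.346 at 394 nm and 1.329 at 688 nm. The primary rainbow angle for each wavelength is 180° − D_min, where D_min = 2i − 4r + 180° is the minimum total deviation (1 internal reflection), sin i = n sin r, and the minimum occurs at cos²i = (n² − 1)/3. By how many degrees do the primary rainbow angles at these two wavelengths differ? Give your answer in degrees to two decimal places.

At 394 nm (n = 1.346): cos²i = 0.27057 → i = 58.657°, r = 39.384°, D_min = 139.775°, rainbow angle = 40.225°.
At 688 nm (n = 1.329): cos²i = 0.25541 → i = 59.643°, r = 40.487°, D_min = 137.337°, rainbow angle = 42.663°.
Angular width = |40.225° − 42.663°| = 2.439°.

2.44°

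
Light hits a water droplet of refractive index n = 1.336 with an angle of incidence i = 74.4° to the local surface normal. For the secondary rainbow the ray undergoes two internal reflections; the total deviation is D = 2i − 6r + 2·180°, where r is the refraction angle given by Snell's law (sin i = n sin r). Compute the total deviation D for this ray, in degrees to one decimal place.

sin r = sin 74.4° / 1.336 = 0.9632/1.336 = 0.7209; r = 46.13°.
D = 2·74.4° − 6·46.13° + 2·180° = 148.80° − 276.79° + 360° = 232.01°.

232.0°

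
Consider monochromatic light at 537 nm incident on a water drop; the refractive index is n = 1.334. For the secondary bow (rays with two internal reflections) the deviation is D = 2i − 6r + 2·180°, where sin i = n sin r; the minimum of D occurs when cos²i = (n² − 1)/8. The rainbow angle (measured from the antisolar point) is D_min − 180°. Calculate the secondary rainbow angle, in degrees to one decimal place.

51.2°

cos²i = (1.77956 − 1)/8 = 0.09744; i = arccos(0.31216) = 71.810°.
sin r = sin 71.810°/1.334 = 0.71217; r = 45.411°.
D_min = 2·71.810° − 6·45.411° + 360° = 231.153°.
Rainbow angle = D_min − 180° = 51.153°.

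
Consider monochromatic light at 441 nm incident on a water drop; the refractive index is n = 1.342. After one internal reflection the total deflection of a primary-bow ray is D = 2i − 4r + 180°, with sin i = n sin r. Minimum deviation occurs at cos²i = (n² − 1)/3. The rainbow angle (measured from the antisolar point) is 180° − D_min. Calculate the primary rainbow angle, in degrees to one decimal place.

cos²i = (1.80096 − 1)/3 = 0.26699; i = arccos(0.51671) = 58.888°.
sin r = sin 58.888°/1.342 = 0.63797; r = 39.641°.
D_min = 2·58.888° − 4·39.641° + 180° = 139.213°.
Rainbow angle = 180° − D_min = 40.787°.

40.8°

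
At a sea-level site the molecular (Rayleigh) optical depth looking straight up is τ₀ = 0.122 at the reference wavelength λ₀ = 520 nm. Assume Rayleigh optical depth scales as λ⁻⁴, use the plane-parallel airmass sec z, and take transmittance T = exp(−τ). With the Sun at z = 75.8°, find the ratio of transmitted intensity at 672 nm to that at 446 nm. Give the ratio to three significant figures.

Airmass: sec 75.8° = 4.0765.
τ(672 nm) = 0.122 × (520/672)⁴ × 4.0765 = 0.122 × 0.3585 × 4.0765 = 0.1783.
τ(446 nm) = 0.122 × (520/446)⁴ × 4.0765 = 0.122 × 1.8479 × 4.0765 = 0.9190.
T(672)/T(446) = exp(τ_B − τ_A) = exp(0.7407) = 2.0974.

2.10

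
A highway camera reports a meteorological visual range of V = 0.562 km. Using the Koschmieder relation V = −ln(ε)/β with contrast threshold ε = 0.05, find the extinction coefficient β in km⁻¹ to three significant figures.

5.33 km⁻¹

β = −ln(0.05) / V = 2.996 / 0.562 = 5.3305 km⁻¹.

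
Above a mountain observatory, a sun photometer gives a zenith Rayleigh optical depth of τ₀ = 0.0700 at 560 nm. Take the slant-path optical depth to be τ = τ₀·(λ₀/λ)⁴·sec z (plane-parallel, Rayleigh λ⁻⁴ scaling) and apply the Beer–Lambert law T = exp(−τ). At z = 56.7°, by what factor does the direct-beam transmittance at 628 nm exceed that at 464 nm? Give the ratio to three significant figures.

1.21

Airmass: sec 56.7° = 1.8214.
τ(628 nm) = 0.0700 × (560/628)⁴ × 1.8214 = 0.0700 × 0.6323 × 1.8214 = 0.0806.
τ(464 nm) = 0.0700 × (560/464)⁴ × 1.8214 = 0.0700 × 2.1217 × 1.8214 = 0.2705.
T(628)/T(464) = exp(τ_B − τ_A) = exp(0.1899) = 1.2091.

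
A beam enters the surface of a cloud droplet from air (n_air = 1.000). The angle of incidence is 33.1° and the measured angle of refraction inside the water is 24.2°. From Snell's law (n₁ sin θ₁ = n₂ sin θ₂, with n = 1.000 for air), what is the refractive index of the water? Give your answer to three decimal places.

n = sin θ_i / sin θ_r = sin 33.1° / sin 24.2° = 0.5461 / 0.4099 = 1.3322.

1.332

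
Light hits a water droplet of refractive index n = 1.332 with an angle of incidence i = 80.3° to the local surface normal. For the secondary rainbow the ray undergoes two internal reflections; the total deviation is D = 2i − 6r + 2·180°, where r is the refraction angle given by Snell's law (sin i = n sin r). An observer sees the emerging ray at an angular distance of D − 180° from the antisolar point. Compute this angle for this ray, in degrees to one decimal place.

sin r = sin 80.3° / 1.332 = 0.9857/1.332 = 0.7400; r = 47.73°.
D = 2·80.3° − 6·47.73° + 2·180° = 160.60° − 286.40° + 360° = 234.20°.
Angle from antisolar point = D − 180° = 54.20°.

54.2°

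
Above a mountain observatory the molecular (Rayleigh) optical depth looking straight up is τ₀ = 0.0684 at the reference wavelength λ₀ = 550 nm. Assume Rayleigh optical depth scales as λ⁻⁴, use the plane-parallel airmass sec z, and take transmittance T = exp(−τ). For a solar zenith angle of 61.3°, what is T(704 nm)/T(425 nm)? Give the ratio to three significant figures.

Airmass: sec 61.3° = 2.0824.
τ(704 nm) = 0.0684 × (550/704)⁴ × 2.0824 = 0.0684 × 0.3725 × 2.0824 = 0.0531.
τ(425 nm) = 0.0684 × (550/425)⁴ × 2.0824 = 0.0684 × 2.8048 × 2.0824 = 0.3995.
T(704)/T(425) = exp(τ_B − τ_A) = exp(0.3464) = 1.4140.

1.41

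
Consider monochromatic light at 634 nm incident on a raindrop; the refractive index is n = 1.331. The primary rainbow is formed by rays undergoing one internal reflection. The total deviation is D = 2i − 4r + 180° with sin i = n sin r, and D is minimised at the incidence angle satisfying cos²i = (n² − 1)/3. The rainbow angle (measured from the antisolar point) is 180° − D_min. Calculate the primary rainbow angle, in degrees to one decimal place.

cos²i = (1.77156 − 1)/3 = 0.25719; i = arccos(0.50714) = 59.527°.
sin r = sin 59.527°/1.331 = 0.64753; r = 40.356°.
D_min = 2·59.527° − 4·40.356° + 180° = 137.630°.
Rainbow angle = 180° − D_min = 42.370°.

42.4°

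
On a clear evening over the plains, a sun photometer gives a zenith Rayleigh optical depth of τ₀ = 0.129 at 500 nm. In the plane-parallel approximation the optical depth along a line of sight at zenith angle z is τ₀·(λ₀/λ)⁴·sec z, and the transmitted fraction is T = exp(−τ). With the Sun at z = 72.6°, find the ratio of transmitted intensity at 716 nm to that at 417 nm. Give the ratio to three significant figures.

Airmass: sec 72.6° = 3.3440.
τ(716 nm) = 0.129 × (500/716)⁴ × 3.3440 = 0.129 × 0.2378 × 3.3440 = 0.1026.
τ(417 nm) = 0.129 × (500/417)⁴ × 3.3440 = 0.129 × 2.0670 × 3.3440 = 0.8917.
T(716)/T(417) = exp(τ_B − τ_A) = exp(0.7891) = 2.2013.

2.20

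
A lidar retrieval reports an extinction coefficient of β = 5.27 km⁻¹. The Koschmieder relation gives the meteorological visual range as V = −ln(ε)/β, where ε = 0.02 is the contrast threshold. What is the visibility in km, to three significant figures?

V = −ln(0.02) / 5.27 = 3.912 / 5.27 = 0.7423 km.

0.742 km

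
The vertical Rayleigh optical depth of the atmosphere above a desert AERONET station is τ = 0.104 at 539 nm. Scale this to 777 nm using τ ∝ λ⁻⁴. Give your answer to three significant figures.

τ(777 nm) = τ(539 nm) × (539/777)⁴ = 0.104 × (0.6937)⁴ = 0.104 × 0.2316 = 0.0241.

0.0241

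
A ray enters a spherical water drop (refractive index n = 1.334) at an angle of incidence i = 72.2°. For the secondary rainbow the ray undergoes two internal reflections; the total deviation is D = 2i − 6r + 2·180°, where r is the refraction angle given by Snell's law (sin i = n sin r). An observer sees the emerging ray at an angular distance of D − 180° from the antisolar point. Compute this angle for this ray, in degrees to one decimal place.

51.2°

sin r = sin 72.2° / 1.334 = 0.9521/1.334 = 0.7137; r = 45.54°.
D = 2·72.2° − 6·45.54° + 2·180° = 144.40° − 273.24° + 360° = 231.16°.
Angle from antisolar point = D − 180° = 51.16°.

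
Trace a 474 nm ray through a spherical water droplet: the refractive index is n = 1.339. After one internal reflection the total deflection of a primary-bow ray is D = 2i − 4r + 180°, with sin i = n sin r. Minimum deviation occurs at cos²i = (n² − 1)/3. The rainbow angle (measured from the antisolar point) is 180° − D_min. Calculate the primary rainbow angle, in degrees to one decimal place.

41.2°

cos²i = (1.79292 − 1)/3 = 0.26431; i = arccos(0.51411) = 59.062°.
sin r = sin 59.062°/1.339 = 0.64057; r = 39.834°.
D_min = 2·59.062° − 4·39.834° + 180° = 138.786°.
Rainbow angle = 180° − D_min = 41.214°.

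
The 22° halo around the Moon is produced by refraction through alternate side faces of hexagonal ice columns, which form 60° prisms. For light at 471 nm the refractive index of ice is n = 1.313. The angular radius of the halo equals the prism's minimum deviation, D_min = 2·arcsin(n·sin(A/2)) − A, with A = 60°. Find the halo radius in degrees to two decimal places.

22.07°

n·sin(A/2) = 1.313 × sin 30° = 1.313 × 0.5000 = 0.6565.
D_min = 2·arcsin(0.6565) − 60° = 2 × 41.033° − 60° = 22.067°.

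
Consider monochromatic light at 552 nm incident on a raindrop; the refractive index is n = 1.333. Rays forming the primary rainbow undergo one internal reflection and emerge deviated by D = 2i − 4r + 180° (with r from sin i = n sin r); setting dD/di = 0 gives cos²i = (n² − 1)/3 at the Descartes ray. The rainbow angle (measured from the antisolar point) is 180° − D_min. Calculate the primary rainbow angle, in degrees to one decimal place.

42.1°

cos²i = (1.77689 − 1)/3 = 0.25896; i = arccos(0.50888) = 59.410°.
sin r = sin 59.410°/1.333 = 0.64579; r = 40.225°.
D_min = 2·59.410° − 4·40.225° + 180° = 137.922°.
Rainbow angle = 180° − D_min = 42.078°.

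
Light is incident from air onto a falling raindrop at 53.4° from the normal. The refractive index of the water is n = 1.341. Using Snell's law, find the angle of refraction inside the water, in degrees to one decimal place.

36.8°

Snell: sin θ_r = sin θ_i / n = sin 53.4° / 1.341 = 0.8028 / 1.341 = 0.5987.
θ_r = arcsin(0.5987) = 36.77°.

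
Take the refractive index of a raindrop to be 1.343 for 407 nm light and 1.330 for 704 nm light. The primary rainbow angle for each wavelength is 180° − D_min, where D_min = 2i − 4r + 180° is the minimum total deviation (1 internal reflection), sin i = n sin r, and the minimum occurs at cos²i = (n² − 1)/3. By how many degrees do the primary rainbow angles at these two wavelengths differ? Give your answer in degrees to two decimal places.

1.87°

At 407 nm (n = 1.343): cos²i = 0.26788 → i = 58.830°, r = 39.577°, D_min = 139.354°, rainbow angle = 40.646°.
At 704 nm (n = 1.330): cos²i = 0.25630 → i = 59.585°, r = 40.422°, D_min = 137.484°, rainbow angle = 42.516°.
Angular width = |40.646° − 42.516°| = 1.871°.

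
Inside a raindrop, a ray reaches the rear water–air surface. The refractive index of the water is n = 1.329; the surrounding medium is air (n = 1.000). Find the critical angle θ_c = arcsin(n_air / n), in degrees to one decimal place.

sin θ_c = n_air / n = 1.000 / 1.329 = 0.7524.
θ_c = arcsin(0.7524) = 48.80°.

48.8°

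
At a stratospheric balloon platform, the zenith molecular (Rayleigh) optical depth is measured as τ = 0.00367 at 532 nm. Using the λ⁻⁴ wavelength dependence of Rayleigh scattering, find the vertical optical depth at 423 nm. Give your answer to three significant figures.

0.00918

τ(423 nm) = τ(532 nm) × (532/423)⁴ = 0.00367 × (1.2577)⁴ = 0.00367 × 2.5020 = 0.0092.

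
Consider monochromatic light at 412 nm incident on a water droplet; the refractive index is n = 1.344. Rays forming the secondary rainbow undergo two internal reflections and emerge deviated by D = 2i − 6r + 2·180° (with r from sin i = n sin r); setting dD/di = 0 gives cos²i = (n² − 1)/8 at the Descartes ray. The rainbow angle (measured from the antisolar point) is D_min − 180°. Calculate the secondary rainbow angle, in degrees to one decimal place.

cos²i = (1.80634 − 1)/8 = 0.10079; i = arccos(0.31748) = 71.490°.
sin r = sin 71.490°/1.344 = 0.70555; r = 44.874°.
D_min = 2·71.490° − 6·44.874° + 360° = 233.733°.
Rainbow angle = D_min − 180° = 53.733°.

53.7°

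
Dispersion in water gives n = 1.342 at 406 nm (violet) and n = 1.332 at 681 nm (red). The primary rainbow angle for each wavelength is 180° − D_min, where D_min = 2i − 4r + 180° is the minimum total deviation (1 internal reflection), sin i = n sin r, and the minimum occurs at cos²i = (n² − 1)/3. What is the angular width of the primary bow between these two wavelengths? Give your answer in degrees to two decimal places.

1.44°

At 406 nm (n = 1.342): cos²i = 0.26699 → i = 58.888°, r = 39.641°, D_min = 139.213°, rainbow angle = 40.787°.
At 681 nm (n = 1.332): cos²i = 0.25807 → i = 59.469°, r = 40.290°, D_min = 137.776°, rainbow angle = 42.224°.
Angular width = |40.787° − 42.224°| = 1.437°.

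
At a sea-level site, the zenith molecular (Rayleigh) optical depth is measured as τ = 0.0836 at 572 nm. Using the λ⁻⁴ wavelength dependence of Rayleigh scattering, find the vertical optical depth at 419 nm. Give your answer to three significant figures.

τ(419 nm) = τ(572 nm) × (572/419)⁴ = 0.0836 × (1.3652)⁴ = 0.0836 × 3.4732 = 0.2904.

0.290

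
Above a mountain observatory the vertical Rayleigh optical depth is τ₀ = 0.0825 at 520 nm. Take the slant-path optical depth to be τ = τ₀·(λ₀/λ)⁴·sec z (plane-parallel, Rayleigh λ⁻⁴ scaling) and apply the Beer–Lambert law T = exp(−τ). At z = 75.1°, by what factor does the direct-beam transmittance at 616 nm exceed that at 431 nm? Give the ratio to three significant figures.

Airmass: sec 75.1° = 3.8890.
τ(616 nm) = 0.0825 × (520/616)⁴ × 3.8890 = 0.0825 × 0.5078 × 3.8890 = 0.1629.
τ(431 nm) = 0.0825 × (520/431)⁴ × 3.8890 = 0.0825 × 2.1189 × 3.8890 = 0.6798.
T(616)/T(431) = exp(τ_B − τ_A) = exp(0.5169) = 1.6768.

1.68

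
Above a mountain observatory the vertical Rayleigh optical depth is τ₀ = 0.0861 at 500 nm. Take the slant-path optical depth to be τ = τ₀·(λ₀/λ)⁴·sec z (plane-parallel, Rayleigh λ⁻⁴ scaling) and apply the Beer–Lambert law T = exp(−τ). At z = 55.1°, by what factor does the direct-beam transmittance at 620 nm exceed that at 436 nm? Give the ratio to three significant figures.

1.22

Airmass: sec 55.1° = 1.7478.
τ(620 nm) = 0.0861 × (500/620)⁴ × 1.7478 = 0.0861 × 0.4230 × 1.7478 = 0.0637.
τ(436 nm) = 0.0861 × (500/436)⁴ × 1.7478 = 0.0861 × 1.7296 × 1.7478 = 0.2603.
T(620)/T(436) = exp(τ_B − τ_A) = exp(0.1966) = 1.2173.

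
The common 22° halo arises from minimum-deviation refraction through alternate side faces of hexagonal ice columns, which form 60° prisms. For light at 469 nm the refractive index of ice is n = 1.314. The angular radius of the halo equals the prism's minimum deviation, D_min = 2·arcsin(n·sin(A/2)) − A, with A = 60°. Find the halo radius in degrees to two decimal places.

n·sin(A/2) = 1.314 × sin 30° = 1.314 × 0.5000 = 0.6570.
D_min = 2·arcsin(0.6570) − 60° = 2 × 41.071° − 60° = 22.143°.

22.14°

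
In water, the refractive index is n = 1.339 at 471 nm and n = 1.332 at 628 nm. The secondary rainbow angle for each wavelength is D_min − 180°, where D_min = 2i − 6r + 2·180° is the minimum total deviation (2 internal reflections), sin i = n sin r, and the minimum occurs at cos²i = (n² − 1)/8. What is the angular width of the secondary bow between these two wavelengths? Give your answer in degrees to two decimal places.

1.82°

At 471 nm (n = 1.339): cos²i = 0.09912 → i = 71.650°, r = 45.141°, D_min = 232.451°, rainbow angle = 52.451°.
At 628 nm (n = 1.332): cos²i = 0.09678 → i = 71.875°, r = 45.520°, D_min = 230.628°, rainbow angle = 50.628°.
Angular width = |52.451° − 50.628°| = 1.823°.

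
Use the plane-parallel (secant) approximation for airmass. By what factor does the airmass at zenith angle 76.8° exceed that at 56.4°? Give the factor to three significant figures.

2.42

X(76.8°)/X(56.4°) = sec 76.8° / sec 56.4° = cos 56.4° / cos 76.8° = 0.5534/0.2284 = 2.4234.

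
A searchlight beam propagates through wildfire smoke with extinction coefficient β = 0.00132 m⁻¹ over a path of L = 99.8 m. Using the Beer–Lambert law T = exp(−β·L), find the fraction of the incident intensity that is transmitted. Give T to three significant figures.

τ = β·L = 0.00132 × 99.8 = 0.1317.
T = exp(−0.1317) = 0.8766.

0.877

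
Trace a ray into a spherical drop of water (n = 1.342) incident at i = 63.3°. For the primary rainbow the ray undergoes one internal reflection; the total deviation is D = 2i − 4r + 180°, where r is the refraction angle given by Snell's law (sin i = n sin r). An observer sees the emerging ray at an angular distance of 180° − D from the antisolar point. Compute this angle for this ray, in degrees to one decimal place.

40.3°

sin r = sin 63.3° / 1.342 = 0.8934/1.342 = 0.6657; r = 41.74°.
D = 2·63.3° − 4·41.74° + 180° = 126.60° − 166.94° + 180° = 139.66°.
Angle from antisolar point = 180° − D = 40.34°.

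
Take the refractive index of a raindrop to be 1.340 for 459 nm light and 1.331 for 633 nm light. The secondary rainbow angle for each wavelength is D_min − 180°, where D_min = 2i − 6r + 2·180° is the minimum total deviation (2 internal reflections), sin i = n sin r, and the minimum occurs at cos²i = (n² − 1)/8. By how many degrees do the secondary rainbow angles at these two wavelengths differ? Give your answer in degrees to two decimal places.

At 459 nm (n = 1.340): cos²i = 0.09945 → i = 71.618°, r = 45.088°, D_min = 232.709°, rainbow angle = 52.709°.
At 633 nm (n = 1.331): cos²i = 0.09645 → i = 71.907°, r = 45.575°, D_min = 230.365°, rainbow angle = 50.365°.
Angular width = |52.709° − 50.365°| = 2.344°.

2.34°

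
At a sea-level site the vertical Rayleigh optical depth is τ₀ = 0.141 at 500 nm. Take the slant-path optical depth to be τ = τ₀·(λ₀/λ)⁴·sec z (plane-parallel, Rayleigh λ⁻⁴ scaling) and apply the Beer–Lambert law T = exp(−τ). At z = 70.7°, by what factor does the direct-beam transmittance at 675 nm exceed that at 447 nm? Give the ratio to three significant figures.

1.71

Airmass: sec 70.7° = 3.0256.
τ(675 nm) = 0.141 × (500/675)⁴ × 3.0256 = 0.141 × 0.3011 × 3.0256 = 0.1284.
τ(447 nm) = 0.141 × (500/447)⁴ × 3.0256 = 0.141 × 1.5655 × 3.0256 = 0.6678.
T(675)/T(447) = exp(τ_B − τ_A) = exp(0.5394) = 1.7150.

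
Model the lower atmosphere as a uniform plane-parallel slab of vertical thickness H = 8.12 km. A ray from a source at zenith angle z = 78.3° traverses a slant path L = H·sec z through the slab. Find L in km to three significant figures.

40.0 km

sec z = 1/cos 78.3° = 4.9313.
L = 8.12 × 4.9313 = 40.042 km.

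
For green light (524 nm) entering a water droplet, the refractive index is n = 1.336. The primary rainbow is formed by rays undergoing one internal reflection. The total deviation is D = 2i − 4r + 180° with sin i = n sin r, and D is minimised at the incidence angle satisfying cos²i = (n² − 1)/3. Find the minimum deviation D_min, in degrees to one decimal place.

cos²i = (1.78490 − 1)/3 = 0.26163; i = arccos(0.51150) = 59.236°.
sin r = sin 59.236°/1.336 = 0.64318; r = 40.029°.
D_min = 2·59.236° − 4·40.029° + 180° = 138.356°.

138.4°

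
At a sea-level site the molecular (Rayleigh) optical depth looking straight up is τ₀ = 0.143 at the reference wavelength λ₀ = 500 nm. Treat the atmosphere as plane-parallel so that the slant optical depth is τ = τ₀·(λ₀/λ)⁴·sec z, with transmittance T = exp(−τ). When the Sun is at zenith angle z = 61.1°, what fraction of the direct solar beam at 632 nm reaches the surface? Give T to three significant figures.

sec 61.1° = 2.0692.
τ = 0.143 × (500/632)⁴ × 2.0692 = 0.143 × 0.3918 × 2.0692 = 0.1159.
T = exp(−0.1159) = 0.8905.

0.891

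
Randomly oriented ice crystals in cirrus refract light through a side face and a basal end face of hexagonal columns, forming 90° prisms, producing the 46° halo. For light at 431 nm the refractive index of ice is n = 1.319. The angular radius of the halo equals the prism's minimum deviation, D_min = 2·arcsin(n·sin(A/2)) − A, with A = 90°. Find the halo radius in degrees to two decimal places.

n·sin(A/2) = 1.319 × sin 45° = 1.319 × 0.7071 = 0.9327.
D_min = 2·arcsin(0.9327) − 90° = 2 × 68.856° − 90° = 47.711°.

47.71°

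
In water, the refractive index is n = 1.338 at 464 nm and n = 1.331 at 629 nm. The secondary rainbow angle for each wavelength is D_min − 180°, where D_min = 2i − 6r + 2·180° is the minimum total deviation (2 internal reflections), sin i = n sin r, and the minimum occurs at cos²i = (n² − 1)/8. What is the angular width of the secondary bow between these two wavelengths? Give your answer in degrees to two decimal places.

At 464 nm (n = 1.338): cos²i = 0.09878 → i = 71.682°, r = 45.195°, D_min = 232.193°, rainbow angle = 52.193°.
At 629 nm (n = 1.331): cos²i = 0.09645 → i = 71.907°, r = 45.575°, D_min = 230.365°, rainbow angle = 50.365°.
Angular width = |52.193° − 50.365°| = 1.828°.

1.83°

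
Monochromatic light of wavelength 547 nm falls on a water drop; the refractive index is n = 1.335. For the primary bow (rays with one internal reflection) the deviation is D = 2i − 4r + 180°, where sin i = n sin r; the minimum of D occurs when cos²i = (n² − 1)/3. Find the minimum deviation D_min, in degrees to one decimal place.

cos²i = (1.78222 − 1)/3 = 0.26074; i = arccos(0.51063) = 59.294°.
sin r = sin 59.294°/1.335 = 0.64405; r = 40.094°.
D_min = 2·59.294° − 4·40.094° + 180° = 138.212°.

138.2°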